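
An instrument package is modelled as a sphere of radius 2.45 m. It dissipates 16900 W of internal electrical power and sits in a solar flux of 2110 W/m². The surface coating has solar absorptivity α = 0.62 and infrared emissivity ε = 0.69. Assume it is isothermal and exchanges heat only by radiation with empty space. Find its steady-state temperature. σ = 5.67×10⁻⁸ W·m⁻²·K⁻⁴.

T ≈ 345 K

At steady state, absorbed solar power + internal power = radiated power.
Absorbed: α·S·A_cross = 0.62·2110·18.86 = 24670 W (cross-section πr²).
Total input = 24670 + 16900 = 41570 W.
Radiated: εσ·A_surf·T⁴ with A_surf = 4πr² = 75.43 m².
T⁴ = 41570/(0.69·5.67×10⁻⁸·75.43) = 1.409×10¹⁰ K⁴.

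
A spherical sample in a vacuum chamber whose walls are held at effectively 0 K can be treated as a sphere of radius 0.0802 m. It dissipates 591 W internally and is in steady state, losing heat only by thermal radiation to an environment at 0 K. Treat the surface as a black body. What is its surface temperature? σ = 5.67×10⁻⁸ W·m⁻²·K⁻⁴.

T ≈ 599 K

Steady state: internal power = radiated power, P = εσA T⁴.
Radiating area A = 4πr² = 0.08083 m².
T⁴ = P/(εσA) = 591/(1.0·5.67×10⁻⁸·0.08083) = 1.290×10¹¹ K⁴.
T = (1.290×10¹¹)^(1/4).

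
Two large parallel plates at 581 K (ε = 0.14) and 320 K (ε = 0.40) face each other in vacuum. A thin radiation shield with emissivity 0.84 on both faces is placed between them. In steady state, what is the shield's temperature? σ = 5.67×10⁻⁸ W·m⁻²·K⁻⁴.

T_s ≈ 442 K

In steady state the net flux on the hot side equals that on the cold side.
σ(T₁⁴−T_s⁴)/D₁ = σ(T_s⁴−T₂⁴)/D₂, with D₁ = 1/ε₁+1/ε_s−1 = 7.333, D₂ = 1/ε_s+1/ε₂−1 = 2.690.
Solve for T_s⁴: T_s⁴ = (D₂·T₁⁴ + D₁·T₂⁴)/(D₁+D₂) = 3.826×10¹⁰ K⁴.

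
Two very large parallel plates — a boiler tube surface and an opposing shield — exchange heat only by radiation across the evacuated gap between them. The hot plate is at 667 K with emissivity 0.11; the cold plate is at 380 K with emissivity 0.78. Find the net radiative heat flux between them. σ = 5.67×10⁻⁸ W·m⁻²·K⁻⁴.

For two infinite grey parallel plates, q = σ(T₁⁴ − T₂⁴)/(1/ε₁ + 1/ε₂ − 1).
T₁⁴ − T₂⁴ = 1.979×10¹¹ − 2.085×10¹⁰ = 1.771×10¹¹ K⁴.
1/ε₁ + 1/ε₂ − 1 = 9.091 + 1.282 − 1 = 9.373.
q = 5.67×10⁻⁸ × 1.771×10¹¹ / 9.373.

q ≈ 1070 W/m²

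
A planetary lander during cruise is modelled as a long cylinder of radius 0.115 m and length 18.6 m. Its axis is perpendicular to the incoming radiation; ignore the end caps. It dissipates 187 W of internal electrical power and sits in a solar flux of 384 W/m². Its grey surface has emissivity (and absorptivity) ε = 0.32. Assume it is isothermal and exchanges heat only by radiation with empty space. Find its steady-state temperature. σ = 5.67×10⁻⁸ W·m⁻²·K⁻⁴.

At steady state, absorbed solar power + internal power = radiated power.
Absorbed: α·S·A_cross = 0.32·384·4.278 = 525.7 W (cross-section 2rL).
Total input = 525.7 + 187 = 712.7 W.
Radiated: εσ·A_surf·T⁴ with A_surf = 2πrL = 13.44 m².
T⁴ = 712.7/(0.32·5.67×10⁻⁸·13.44) = 2.923×10⁹ K⁴.

T ≈ 233 K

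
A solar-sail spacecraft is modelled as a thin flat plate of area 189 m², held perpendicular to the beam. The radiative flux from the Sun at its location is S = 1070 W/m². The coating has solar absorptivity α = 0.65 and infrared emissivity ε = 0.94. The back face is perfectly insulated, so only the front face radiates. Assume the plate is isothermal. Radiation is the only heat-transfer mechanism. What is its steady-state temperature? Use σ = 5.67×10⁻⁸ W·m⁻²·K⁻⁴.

At equilibrium, absorbed power = emitted power.
Absorbing cross-section = A = 189.0 m²; emitting surface = A = 189.0 m² (ratio 1).
αS·A_cross = εσ·A_surf·T⁴  ⇒  T⁴ = αS/(ε·1σ).
T⁴ = 0.650·1070/(0.94·1·5.67×10⁻⁸) = 1.305×10¹⁰ K⁴.
T = (1.305×10¹⁰)^(1/4).

T ≈ 338 K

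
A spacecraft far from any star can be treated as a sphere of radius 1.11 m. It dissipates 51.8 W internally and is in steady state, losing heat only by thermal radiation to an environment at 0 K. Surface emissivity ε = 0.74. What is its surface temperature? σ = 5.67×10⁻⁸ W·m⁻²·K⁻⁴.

Steady state: internal power = radiated power, P = εσA T⁴.
Radiating area A = 4πr² = 15.48 m².
T⁴ = P/(εσA) = 51.8/(0.74·5.67×10⁻⁸·15.48) = 7.974×10⁷ K⁴.
T = (7.974×10⁷)^(1/4).

T ≈ 94.5 K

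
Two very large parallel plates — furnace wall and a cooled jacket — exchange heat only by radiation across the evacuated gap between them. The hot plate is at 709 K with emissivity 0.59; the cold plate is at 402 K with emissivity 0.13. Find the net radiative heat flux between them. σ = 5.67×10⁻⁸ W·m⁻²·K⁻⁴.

q ≈ 1530 W/m²

For two infinite grey parallel plates, q = σ(T₁⁴ − T₂⁴)/(1/ε₁ + 1/ε₂ − 1).
T₁⁴ − T₂⁴ = 2.527×10¹¹ − 2.612×10¹⁰ = 2.266×10¹¹ K⁴.
1/ε₁ + 1/ε₂ − 1 = 1.695 + 7.692 − 1 = 8.387.
q = 5.67×10⁻⁸ × 2.266×10¹¹ / 8.387.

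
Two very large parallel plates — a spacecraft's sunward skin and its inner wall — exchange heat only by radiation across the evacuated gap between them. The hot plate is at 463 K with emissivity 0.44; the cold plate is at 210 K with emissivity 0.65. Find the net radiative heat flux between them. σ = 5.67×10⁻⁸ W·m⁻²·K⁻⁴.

For two infinite grey parallel plates, q = σ(T₁⁴ − T₂⁴)/(1/ε₁ + 1/ε₂ − 1).
T₁⁴ − T₂⁴ = 4.595×10¹⁰ − 1.945×10⁹ = 4.401×10¹⁰ K⁴.
1/ε₁ + 1/ε₂ − 1 = 2.273 + 1.538 − 1 = 2.811.
q = 5.67×10⁻⁸ × 4.401×10¹⁰ / 2.811.

q ≈ 888 W/m²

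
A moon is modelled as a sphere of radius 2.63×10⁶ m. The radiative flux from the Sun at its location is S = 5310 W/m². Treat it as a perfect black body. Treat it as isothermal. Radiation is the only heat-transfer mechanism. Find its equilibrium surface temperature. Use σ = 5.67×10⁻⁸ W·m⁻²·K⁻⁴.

At equilibrium, absorbed power = emitted power.
Absorbing cross-section = πr² = 2.173×10¹³ m²; emitting surface = 4πr² = 8.692×10¹³ m² (ratio 4).
S·A_cross = εσ·A_surf·T⁴  ⇒  T⁴ = S/(4σ).
T⁴ = 1.00·5310/(4·5.67×10⁻⁸) = 2.341×10¹⁰ K⁴.
T = (2.341×10¹⁰)^(1/4).

T ≈ 391 K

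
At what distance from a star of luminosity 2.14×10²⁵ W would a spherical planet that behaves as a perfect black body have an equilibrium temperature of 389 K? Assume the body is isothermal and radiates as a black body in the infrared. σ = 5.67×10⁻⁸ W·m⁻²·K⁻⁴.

d ≈ 1.81×10¹⁰ m

For an isothermal black-emitting sphere, (1−a)S·πr² = σ·4πr²·T⁴ ⇒ S = 4σT⁴/(1−a).
S = 4·5.67×10⁻⁸·(389)⁴/1.00 = 5193 W/m².
Flux falls as S = L/(4πd²), so d = √(L/(4πS)) = √(2.14×10²⁵/(4π·5193)).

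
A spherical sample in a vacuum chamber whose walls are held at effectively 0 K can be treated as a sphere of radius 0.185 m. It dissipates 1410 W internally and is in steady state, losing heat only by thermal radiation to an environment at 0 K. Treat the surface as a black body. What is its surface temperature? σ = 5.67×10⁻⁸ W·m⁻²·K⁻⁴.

Steady state: internal power = radiated power, P = εσA T⁴.
Radiating area A = 4πr² = 0.4301 m².
T⁴ = P/(εσA) = 1410/(1.0·5.67×10⁻⁸·0.4301) = 5.782×10¹⁰ K⁴.
T = (5.782×10¹⁰)^(1/4).

T ≈ 490 K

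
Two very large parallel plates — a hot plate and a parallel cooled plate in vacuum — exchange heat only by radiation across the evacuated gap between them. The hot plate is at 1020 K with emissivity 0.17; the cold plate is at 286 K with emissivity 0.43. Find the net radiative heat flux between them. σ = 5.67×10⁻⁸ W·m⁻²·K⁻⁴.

For two infinite grey parallel plates, q = σ(T₁⁴ − T₂⁴)/(1/ε₁ + 1/ε₂ − 1).
T₁⁴ − T₂⁴ = 1.082×10¹² − 6.691×10⁹ = 1.076×10¹² K⁴.
1/ε₁ + 1/ε₂ − 1 = 5.882 + 2.326 − 1 = 7.208.
q = 5.67×10⁻⁸ × 1.076×10¹² / 7.208.

q ≈ 8460 W/m²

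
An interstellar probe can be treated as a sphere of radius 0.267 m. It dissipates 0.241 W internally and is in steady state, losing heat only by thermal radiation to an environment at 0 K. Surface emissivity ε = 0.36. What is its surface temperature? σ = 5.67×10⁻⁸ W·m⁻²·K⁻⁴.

Steady state: internal power = radiated power, P = εσA T⁴.
Radiating area A = 4πr² = 0.8958 m².
T⁴ = P/(εσA) = 0.241/(0.36·5.67×10⁻⁸·0.8958) = 1.318×10⁷ K⁴.
T = (1.318×10⁷)^(1/4).

T ≈ 60.3 K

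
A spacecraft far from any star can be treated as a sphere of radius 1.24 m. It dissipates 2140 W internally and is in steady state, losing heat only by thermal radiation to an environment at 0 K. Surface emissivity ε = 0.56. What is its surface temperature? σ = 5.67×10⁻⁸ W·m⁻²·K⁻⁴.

T ≈ 243 K

Steady state: internal power = radiated power, P = εσA T⁴.
Radiating area A = 4πr² = 19.32 m².
T⁴ = P/(εσA) = 2140/(0.56·5.67×10⁻⁸·19.32) = 3.488×10⁹ K⁴.
T = (3.488×10⁹)^(1/4).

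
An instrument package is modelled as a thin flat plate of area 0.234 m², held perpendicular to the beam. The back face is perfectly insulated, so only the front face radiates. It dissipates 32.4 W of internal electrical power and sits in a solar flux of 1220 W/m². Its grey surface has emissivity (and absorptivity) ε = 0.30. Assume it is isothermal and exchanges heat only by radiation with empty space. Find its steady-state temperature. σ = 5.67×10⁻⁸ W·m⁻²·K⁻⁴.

At steady state, absorbed solar power + internal power = radiated power.
Absorbed: α·S·A_cross = 0.30·1220·0.2340 = 85.64 W (cross-section A).
Total input = 85.64 + 32.4 = 118.0 W.
Radiated: εσ·A_surf·T⁴ with A_surf = A = 0.2340 m².
T⁴ = 118.0/(0.30·5.67×10⁻⁸·0.2340) = 2.966×10¹⁰ K⁴.

T ≈ 415 K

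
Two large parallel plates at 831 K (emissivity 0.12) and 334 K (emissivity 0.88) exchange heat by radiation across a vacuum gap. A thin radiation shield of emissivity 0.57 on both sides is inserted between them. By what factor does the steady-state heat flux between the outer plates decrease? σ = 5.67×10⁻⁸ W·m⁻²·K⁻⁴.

factor ≈ 1.30

Without shield: q₀ = σΔ(T⁴)/(1/ε₁+1/ε₂−1) with denominator 8.470.
With shield the two gaps are in series; the resistances add: (1/ε₁+1/ε_s−1)+(1/ε_s+1/ε₂−1) = 9.088+1.891 = 10.98.
Heat-flux ratio q₀/q = 10.98/8.470.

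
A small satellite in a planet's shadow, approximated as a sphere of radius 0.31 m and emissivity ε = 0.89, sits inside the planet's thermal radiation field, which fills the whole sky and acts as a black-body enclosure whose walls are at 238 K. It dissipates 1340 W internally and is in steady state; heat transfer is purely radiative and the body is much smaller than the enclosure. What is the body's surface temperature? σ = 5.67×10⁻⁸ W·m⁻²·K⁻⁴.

For a small grey body in a large enclosure, net radiated power = εσA(T⁴ − T_w⁴).
Steady state: P = εσA(T⁴ − T_w⁴) with A = 4πr² = 1.208 m².
T⁴ = P/(εσA) + T_w⁴ = 1340/(0.89·5.67×10⁻⁸·1.208) + (238)⁴
    = 2.199×10¹⁰ + 3.209×10⁹ = 2.520×10¹⁰ K⁴.

T ≈ 398 K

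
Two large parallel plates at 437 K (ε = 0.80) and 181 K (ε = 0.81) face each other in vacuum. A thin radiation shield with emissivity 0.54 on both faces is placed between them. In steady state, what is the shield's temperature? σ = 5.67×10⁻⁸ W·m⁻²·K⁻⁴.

T_s ≈ 370 K

In steady state the net flux on the hot side equals that on the cold side.
σ(T₁⁴−T_s⁴)/D₁ = σ(T_s⁴−T₂⁴)/D₂, with D₁ = 1/ε₁+1/ε_s−1 = 2.102, D₂ = 1/ε_s+1/ε₂−1 = 2.086.
Solve for T_s⁴: T_s⁴ = (D₂·T₁⁴ + D₁·T₂⁴)/(D₁+D₂) = 1.871×10¹⁰ K⁴.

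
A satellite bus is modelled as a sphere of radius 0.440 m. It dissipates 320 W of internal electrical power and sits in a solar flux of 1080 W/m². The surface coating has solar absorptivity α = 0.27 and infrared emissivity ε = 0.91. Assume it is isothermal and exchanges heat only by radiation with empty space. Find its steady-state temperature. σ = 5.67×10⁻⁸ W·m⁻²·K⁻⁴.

T ≈ 251 K

At steady state, absorbed solar power + internal power = radiated power.
Absorbed: α·S·A_cross = 0.27·1080·0.6082 = 177.4 W (cross-section πr²).
Total input = 177.4 + 320 = 497.4 W.
Radiated: εσ·A_surf·T⁴ with A_surf = 4πr² = 2.433 m².
T⁴ = 497.4/(0.91·5.67×10⁻⁸·2.433) = 3.962×10⁹ K⁴.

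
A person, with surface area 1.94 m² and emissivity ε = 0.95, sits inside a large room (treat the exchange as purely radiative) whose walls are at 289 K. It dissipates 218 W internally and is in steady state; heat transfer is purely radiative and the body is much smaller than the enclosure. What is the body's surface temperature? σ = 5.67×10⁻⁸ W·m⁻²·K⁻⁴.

For a small grey body in a large enclosure, net radiated power = εσA(T⁴ − T_w⁴).
Steady state: P = εσA(T⁴ − T_w⁴) with A = 1.94 m².
T⁴ = P/(εσA) + T_w⁴ = 218/(0.95·5.67×10⁻⁸·1.940) + (289)⁴
    = 2.086×10⁹ + 6.976×10⁹ = 9.062×10⁹ K⁴.

T ≈ 309 K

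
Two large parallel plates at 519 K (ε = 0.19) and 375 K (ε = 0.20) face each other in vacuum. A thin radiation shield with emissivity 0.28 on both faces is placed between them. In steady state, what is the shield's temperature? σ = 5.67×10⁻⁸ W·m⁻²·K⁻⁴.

In steady state the net flux on the hot side equals that on the cold side.
σ(T₁⁴−T_s⁴)/D₁ = σ(T_s⁴−T₂⁴)/D₂, with D₁ = 1/ε₁+1/ε_s−1 = 7.835, D₂ = 1/ε_s+1/ε₂−1 = 7.571.
Solve for T_s⁴: T_s⁴ = (D₂·T₁⁴ + D₁·T₂⁴)/(D₁+D₂) = 4.571×10¹⁰ K⁴.

T_s ≈ 462 K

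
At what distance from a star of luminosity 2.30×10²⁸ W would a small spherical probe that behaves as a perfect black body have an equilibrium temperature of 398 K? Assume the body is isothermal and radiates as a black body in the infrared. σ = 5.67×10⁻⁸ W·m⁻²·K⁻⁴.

d ≈ 5.67×10¹¹ m

For an isothermal black-emitting sphere, (1−a)S·πr² = σ·4πr²·T⁴ ⇒ S = 4σT⁴/(1−a).
S = 4·5.67×10⁻⁸·(398)⁴/1.00 = 5691 W/m².
Flux falls as S = L/(4πd²), so d = √(L/(4πS)) = √(2.30×10²⁸/(4π·5691)).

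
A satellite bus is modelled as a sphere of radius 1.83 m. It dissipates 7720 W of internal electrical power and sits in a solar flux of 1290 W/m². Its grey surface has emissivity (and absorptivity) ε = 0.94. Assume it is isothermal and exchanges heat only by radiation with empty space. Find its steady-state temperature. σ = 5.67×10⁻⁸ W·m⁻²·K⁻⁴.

At steady state, absorbed solar power + internal power = radiated power.
Absorbed: α·S·A_cross = 0.94·1290·10.52 = 12760 W (cross-section πr²).
Total input = 12760 + 7720 = 20480 W.
Radiated: εσ·A_surf·T⁴ with A_surf = 4πr² = 42.08 m².
T⁴ = 20480/(0.94·5.67×10⁻⁸·42.08) = 9.130×10⁹ K⁴.

T ≈ 309 K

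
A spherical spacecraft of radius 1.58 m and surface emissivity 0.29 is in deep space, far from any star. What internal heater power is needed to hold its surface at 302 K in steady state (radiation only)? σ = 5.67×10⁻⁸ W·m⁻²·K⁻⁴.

P = εσ·4πr²·T⁴.
4πr² = 31.37 m²; T⁴ = 8.318×10⁹ K⁴.
P = 0.29·5.67×10⁻⁸·31.37·8.318×10⁹.

P ≈ 4290 W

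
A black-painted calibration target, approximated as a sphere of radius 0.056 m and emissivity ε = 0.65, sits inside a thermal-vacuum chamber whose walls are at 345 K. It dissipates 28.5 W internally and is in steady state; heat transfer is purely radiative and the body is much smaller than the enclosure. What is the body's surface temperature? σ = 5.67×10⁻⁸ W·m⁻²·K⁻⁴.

T ≈ 429 K

For a small grey body in a large enclosure, net radiated power = εσA(T⁴ − T_w⁴).
Steady state: P = εσA(T⁴ − T_w⁴) with A = 4πr² = 0.03941 m².
T⁴ = P/(εσA) + T_w⁴ = 28.5/(0.65·5.67×10⁻⁸·0.03941) + (345)⁴
    = 1.962×10¹⁰ + 1.417×10¹⁰ = 3.379×10¹⁰ K⁴.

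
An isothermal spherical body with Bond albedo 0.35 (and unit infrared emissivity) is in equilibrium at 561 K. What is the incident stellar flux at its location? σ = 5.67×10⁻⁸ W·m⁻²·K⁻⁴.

(1−a)S·πr² = σ·4πr²·T⁴ ⇒ S = 4σT⁴/(1−a).
S = 4·5.67×10⁻⁸·9.905×10¹⁰/0.650.

S ≈ 34600 W/m²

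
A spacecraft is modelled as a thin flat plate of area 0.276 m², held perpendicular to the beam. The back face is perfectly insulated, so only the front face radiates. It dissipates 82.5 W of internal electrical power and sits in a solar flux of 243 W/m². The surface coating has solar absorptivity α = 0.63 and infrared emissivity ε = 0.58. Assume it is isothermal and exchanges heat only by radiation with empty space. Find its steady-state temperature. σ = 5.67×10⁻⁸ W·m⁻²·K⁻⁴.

At steady state, absorbed solar power + internal power = radiated power.
Absorbed: α·S·A_cross = 0.63·243·0.2760 = 42.25 W (cross-section A).
Total input = 42.25 + 82.5 = 124.8 W.
Radiated: εσ·A_surf·T⁴ with A_surf = A = 0.2760 m².
T⁴ = 124.8/(0.58·5.67×10⁻⁸·0.2760) = 1.374×10¹⁰ K⁴.

T ≈ 342 K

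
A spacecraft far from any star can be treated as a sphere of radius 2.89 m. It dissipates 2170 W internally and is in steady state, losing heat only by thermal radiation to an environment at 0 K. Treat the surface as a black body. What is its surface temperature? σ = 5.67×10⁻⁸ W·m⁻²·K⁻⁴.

Steady state: internal power = radiated power, P = εσA T⁴.
Radiating area A = 4πr² = 105.0 m².
T⁴ = P/(εσA) = 2170/(1.0·5.67×10⁻⁸·105.0) = 3.646×10⁸ K⁴.
T = (3.646×10⁸)^(1/4).

T ≈ 138 K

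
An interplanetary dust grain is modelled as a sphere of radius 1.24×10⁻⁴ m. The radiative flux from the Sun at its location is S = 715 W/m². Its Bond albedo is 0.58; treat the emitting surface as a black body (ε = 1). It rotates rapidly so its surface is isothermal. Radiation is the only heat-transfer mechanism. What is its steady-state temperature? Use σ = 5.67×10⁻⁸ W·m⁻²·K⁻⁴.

T ≈ 191 K

At equilibrium, absorbed power = emitted power.
Absorbing cross-section = πr² = 4.831×10⁻⁸ m²; emitting surface = 4πr² = 1.932×10⁻⁷ m² (ratio 4).
(1−a)S·A_cross = εσ·A_surf·T⁴  ⇒  T⁴ = (1−a)S/(4σ).
T⁴ = 0.420·715/(4·5.67×10⁻⁸) = 1.324×10⁹ K⁴.
T = (1.324×10⁹)^(1/4).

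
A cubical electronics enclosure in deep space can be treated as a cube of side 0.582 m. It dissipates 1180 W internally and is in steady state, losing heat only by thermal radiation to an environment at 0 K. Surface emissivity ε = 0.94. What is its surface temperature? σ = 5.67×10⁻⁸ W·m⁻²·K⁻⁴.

T ≈ 323 K

Steady state: internal power = radiated power, P = εσA T⁴.
Radiating area A = 6L² = 2.032 m².
T⁴ = P/(εσA) = 1180/(0.94·5.67×10⁻⁸·2.032) = 1.089×10¹⁰ K⁴.
T = (1.089×10¹⁰)^(1/4).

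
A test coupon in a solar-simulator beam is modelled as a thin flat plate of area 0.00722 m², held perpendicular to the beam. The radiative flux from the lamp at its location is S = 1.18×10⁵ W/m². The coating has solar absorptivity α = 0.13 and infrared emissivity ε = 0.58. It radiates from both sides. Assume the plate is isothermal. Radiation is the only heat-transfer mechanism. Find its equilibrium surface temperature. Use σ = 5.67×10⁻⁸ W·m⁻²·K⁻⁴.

At equilibrium, absorbed power = emitted power.
Absorbing cross-section = A = 0.007220 m²; emitting surface = 2A = 0.01444 m² (ratio 2).
αS·A_cross = εσ·A_surf·T⁴  ⇒  T⁴ = αS/(ε·2σ).
T⁴ = 0.130·1.18×10⁵/(0.58·2·5.67×10⁻⁸) = 2.332×10¹¹ K⁴.
T = (2.332×10¹¹)^(1/4).

T ≈ 695 K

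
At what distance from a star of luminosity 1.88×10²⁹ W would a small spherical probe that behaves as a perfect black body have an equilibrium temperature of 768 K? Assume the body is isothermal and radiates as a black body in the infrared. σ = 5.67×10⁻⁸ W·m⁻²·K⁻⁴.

d ≈ 4.35×10¹¹ m

For an isothermal black-emitting sphere, (1−a)S·πr² = σ·4πr²·T⁴ ⇒ S = 4σT⁴/(1−a).
S = 4·5.67×10⁻⁸·(768)⁴/1.00 = 78900 W/m².
Flux falls as S = L/(4πd²), so d = √(L/(4πS)) = √(1.88×10²⁹/(4π·78900)).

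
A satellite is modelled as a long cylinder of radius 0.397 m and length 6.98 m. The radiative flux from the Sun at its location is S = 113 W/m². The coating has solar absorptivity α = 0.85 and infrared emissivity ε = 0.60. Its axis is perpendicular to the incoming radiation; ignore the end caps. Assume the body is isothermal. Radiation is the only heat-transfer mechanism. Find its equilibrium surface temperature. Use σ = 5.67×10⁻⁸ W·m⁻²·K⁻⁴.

At equilibrium, absorbed power = emitted power.
Absorbing cross-section = 2rL = 5.542 m²; emitting surface = 2πrL = 17.41 m² (ratio π).
αS·A_cross = εσ·A_surf·T⁴  ⇒  T⁴ = αS/(ε·πσ).
T⁴ = 0.850·113/(0.60·π·5.67×10⁻⁸) = 8.987×10⁸ K⁴.
T = (8.987×10⁸)^(1/4).

T ≈ 173 K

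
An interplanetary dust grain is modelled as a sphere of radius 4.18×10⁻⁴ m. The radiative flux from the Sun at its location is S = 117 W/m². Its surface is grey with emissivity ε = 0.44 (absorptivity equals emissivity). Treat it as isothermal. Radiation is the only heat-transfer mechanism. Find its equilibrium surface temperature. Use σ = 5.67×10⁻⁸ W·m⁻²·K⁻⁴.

T ≈ 151 K

At equilibrium, absorbed power = emitted power.
Absorbing cross-section = πr² = 5.489×10⁻⁷ m²; emitting surface = 4πr² = 2.196×10⁻⁶ m² (ratio 4).
εS·A_cross = εσ·A_surf·T⁴  ⇒  T⁴ = S/(4σ)   (ε cancels).
T⁴ = 117/(4·5.67×10⁻⁸) = 5.159×10⁸ K⁴.
T = (5.159×10⁸)^(1/4).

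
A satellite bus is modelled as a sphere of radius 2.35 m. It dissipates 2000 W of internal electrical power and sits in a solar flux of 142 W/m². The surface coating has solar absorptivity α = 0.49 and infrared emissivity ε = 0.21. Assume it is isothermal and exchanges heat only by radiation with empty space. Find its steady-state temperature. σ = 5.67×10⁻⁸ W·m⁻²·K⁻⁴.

At steady state, absorbed solar power + internal power = radiated power.
Absorbed: α·S·A_cross = 0.49·142·17.35 = 1207 W (cross-section πr²).
Total input = 1207 + 2000 = 3207 W.
Radiated: εσ·A_surf·T⁴ with A_surf = 4πr² = 69.40 m².
T⁴ = 3207/(0.21·5.67×10⁻⁸·69.40) = 3.881×10⁹ K⁴.

T ≈ 250 K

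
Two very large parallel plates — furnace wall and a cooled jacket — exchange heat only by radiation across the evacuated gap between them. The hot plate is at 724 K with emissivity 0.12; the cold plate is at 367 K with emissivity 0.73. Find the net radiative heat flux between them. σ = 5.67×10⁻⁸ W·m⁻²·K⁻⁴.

For two infinite grey parallel plates, q = σ(T₁⁴ − T₂⁴)/(1/ε₁ + 1/ε₂ − 1).
T₁⁴ − T₂⁴ = 2.748×10¹¹ − 1.814×10¹⁰ = 2.566×10¹¹ K⁴.
1/ε₁ + 1/ε₂ − 1 = 8.333 + 1.370 − 1 = 8.703.
q = 5.67×10⁻⁸ × 2.566×10¹¹ / 8.703.

q ≈ 1670 W/m²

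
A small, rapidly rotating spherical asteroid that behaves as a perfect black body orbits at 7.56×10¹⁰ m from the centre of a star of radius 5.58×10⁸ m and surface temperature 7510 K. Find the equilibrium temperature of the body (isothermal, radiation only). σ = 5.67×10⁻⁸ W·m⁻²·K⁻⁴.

T ≈ 456 K

The star's surface emits σT_*⁴; at distance d the flux is S = σT_*⁴(R_*/d)².
S = 5.67×10⁻⁸·(7510)⁴·(5.58×10⁸/7.56×10¹⁰)² = 9826 W/m².
For an isothermal sphere T⁴ = (1−a)S/(4σ) = 4.332×10¹⁰ K⁴.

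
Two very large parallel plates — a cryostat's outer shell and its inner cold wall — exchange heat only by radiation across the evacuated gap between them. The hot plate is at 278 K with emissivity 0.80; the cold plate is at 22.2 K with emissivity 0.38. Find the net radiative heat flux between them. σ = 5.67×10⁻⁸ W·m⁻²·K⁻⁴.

For two infinite grey parallel plates, q = σ(T₁⁴ − T₂⁴)/(1/ε₁ + 1/ε₂ − 1).
T₁⁴ − T₂⁴ = 5.973×10⁹ − 2.429×10⁵ = 5.973×10⁹ K⁴.
1/ε₁ + 1/ε₂ − 1 = 1.250 + 2.632 − 1 = 2.882.
q = 5.67×10⁻⁸ × 5.973×10⁹ / 2.882.

q ≈ 118 W/m²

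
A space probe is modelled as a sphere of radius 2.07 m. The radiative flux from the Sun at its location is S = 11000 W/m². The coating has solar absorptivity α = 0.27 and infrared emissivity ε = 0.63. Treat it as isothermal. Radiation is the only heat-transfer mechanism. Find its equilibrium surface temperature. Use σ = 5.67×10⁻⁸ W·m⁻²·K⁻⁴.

T ≈ 380 K

At equilibrium, absorbed power = emitted power.
Absorbing cross-section = πr² = 13.46 m²; emitting surface = 4πr² = 53.85 m² (ratio 4).
αS·A_cross = εσ·A_surf·T⁴  ⇒  T⁴ = αS/(ε·4σ).
T⁴ = 0.270·11000/(0.63·4·5.67×10⁻⁸) = 2.079×10¹⁰ K⁴.
T = (2.079×10¹⁰)^(1/4).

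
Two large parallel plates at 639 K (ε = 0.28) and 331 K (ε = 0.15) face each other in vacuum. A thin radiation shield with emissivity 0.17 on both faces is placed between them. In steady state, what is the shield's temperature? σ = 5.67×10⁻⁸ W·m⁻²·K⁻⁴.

In steady state the net flux on the hot side equals that on the cold side.
σ(T₁⁴−T_s⁴)/D₁ = σ(T_s⁴−T₂⁴)/D₂, with D₁ = 1/ε₁+1/ε_s−1 = 8.454, D₂ = 1/ε_s+1/ε₂−1 = 11.55.
Solve for T_s⁴: T_s⁴ = (D₂·T₁⁴ + D₁·T₂⁴)/(D₁+D₂) = 1.013×10¹¹ K⁴.

T_s ≈ 564 K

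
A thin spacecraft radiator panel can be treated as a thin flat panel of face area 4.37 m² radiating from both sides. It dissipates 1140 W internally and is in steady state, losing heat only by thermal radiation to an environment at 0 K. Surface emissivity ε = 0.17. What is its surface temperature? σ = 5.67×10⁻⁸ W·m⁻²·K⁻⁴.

T ≈ 341 K

Steady state: internal power = radiated power, P = εσA T⁴.
Radiating area A = 2·4.37 = 8.740 m².
T⁴ = P/(εσA) = 1140/(0.17·5.67×10⁻⁸·8.740) = 1.353×10¹⁰ K⁴.
T = (1.353×10¹⁰)^(1/4).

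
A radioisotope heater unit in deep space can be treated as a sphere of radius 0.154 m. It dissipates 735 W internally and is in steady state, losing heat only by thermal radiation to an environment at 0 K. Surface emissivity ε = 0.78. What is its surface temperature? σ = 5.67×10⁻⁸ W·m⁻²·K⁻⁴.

T ≈ 486 K

Steady state: internal power = radiated power, P = εσA T⁴.
Radiating area A = 4πr² = 0.2980 m².
T⁴ = P/(εσA) = 735/(0.78·5.67×10⁻⁸·0.2980) = 5.576×10¹⁰ K⁴.
T = (5.576×10¹⁰)^(1/4).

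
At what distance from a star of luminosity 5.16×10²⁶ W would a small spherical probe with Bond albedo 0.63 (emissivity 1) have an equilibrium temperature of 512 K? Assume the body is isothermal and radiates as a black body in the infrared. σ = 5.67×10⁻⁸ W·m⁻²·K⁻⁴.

d ≈ 3.12×10¹⁰ m

For an isothermal black-emitting sphere, (1−a)S·πr² = σ·4πr²·T⁴ ⇒ S = 4σT⁴/(1−a).
S = 4·5.67×10⁻⁸·(512)⁴/0.370 = 42120 W/m².
Flux falls as S = L/(4πd²), so d = √(L/(4πS)) = √(5.16×10²⁶/(4π·42120)).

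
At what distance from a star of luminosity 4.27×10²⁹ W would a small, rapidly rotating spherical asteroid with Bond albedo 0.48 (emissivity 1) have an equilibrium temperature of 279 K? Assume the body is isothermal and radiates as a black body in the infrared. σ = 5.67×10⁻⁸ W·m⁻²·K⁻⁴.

d ≈ 3.59×10¹² m

For an isothermal black-emitting sphere, (1−a)S·πr² = σ·4πr²·T⁴ ⇒ S = 4σT⁴/(1−a).
S = 4·5.67×10⁻⁸·(279)⁴/0.520 = 2643 W/m².
Flux falls as S = L/(4πd²), so d = √(L/(4πS)) = √(4.27×10²⁹/(4π·2643)).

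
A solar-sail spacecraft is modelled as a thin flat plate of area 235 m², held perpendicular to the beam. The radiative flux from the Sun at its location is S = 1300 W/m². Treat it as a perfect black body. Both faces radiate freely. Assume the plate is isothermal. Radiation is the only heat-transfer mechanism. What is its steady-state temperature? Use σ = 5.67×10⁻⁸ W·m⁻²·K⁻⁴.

At equilibrium, absorbed power = emitted power.
Absorbing cross-section = A = 235.0 m²; emitting surface = 2A = 470.0 m² (ratio 2).
S·A_cross = εσ·A_surf·T⁴  ⇒  T⁴ = S/(2σ).
T⁴ = 1.00·1300/(2·5.67×10⁻⁸) = 1.146×10¹⁰ K⁴.
T = (1.146×10¹⁰)^(1/4).

T ≈ 327 K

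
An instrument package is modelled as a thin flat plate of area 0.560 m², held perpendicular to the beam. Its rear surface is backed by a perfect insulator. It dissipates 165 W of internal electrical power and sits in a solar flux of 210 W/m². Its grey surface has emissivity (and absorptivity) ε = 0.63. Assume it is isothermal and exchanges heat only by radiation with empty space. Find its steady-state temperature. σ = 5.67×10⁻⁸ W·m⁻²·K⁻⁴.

At steady state, absorbed solar power + internal power = radiated power.
Absorbed: α·S·A_cross = 0.63·210·0.5600 = 74.09 W (cross-section A).
Total input = 74.09 + 165 = 239.1 W.
Radiated: εσ·A_surf·T⁴ with A_surf = A = 0.5600 m².
T⁴ = 239.1/(0.63·5.67×10⁻⁸·0.5600) = 1.195×10¹⁰ K⁴.

T ≈ 331 K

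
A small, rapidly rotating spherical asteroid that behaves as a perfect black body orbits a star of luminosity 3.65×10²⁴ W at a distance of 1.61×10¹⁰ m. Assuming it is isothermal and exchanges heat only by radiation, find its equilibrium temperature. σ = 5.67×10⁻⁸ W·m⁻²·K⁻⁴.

First find the stellar flux at distance d: S = L/(4πd²) = 3.65×10²⁴/(4π·(1.61×10¹⁰)²) = 1121 W/m².
For an isothermal sphere, absorbed (1−a)S·πr² = emitted σ·4πr²·T⁴, so T⁴ = (1−a)S/(4σ).
T⁴ = 1.00·1121/(4·5.67×10⁻⁸) = 4.941×10⁹ K⁴.

T ≈ 265 K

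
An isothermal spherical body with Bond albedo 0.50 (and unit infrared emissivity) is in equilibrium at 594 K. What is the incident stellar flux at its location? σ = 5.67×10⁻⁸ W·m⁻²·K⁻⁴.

(1−a)S·πr² = σ·4πr²·T⁴ ⇒ S = 4σT⁴/(1−a).
S = 4·5.67×10⁻⁸·1.245×10¹¹/0.500.

S ≈ 56500 W/m²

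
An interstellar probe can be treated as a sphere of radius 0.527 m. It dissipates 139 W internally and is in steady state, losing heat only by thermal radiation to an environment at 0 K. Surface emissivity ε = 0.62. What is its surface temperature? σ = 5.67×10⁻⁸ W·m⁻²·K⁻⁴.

Steady state: internal power = radiated power, P = εσA T⁴.
Radiating area A = 4πr² = 3.490 m².
T⁴ = P/(εσA) = 139/(0.62·5.67×10⁻⁸·3.490) = 1.133×10⁹ K⁴.
T = (1.133×10⁹)^(1/4).

T ≈ 183 K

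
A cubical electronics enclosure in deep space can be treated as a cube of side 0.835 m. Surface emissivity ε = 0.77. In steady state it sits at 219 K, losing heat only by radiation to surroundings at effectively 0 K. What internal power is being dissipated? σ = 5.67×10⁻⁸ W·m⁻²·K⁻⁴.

P ≈ 420 W

Steady state: P = εσA T⁴.
A = 6L² = 4.183 m²; T⁴ = (219)⁴ = 2.300×10⁹ K⁴.
P = 0.77 × 5.67×10⁻⁸ × 4.183 × 2.300×10⁹.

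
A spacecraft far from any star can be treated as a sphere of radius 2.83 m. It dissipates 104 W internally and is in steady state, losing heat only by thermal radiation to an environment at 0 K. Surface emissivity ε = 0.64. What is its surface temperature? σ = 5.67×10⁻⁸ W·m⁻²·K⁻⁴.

T ≈ 73.1 K

Steady state: internal power = radiated power, P = εσA T⁴.
Radiating area A = 4πr² = 100.6 m².
T⁴ = P/(εσA) = 104/(0.64·5.67×10⁻⁸·100.6) = 2.848×10⁷ K⁴.
T = (2.848×10⁷)^(1/4).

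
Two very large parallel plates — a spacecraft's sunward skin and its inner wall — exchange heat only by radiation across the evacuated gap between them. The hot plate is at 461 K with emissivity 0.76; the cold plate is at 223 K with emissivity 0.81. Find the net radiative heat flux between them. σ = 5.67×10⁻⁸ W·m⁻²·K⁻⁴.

For two infinite grey parallel plates, q = σ(T₁⁴ − T₂⁴)/(1/ε₁ + 1/ε₂ − 1).
T₁⁴ − T₂⁴ = 4.517×10¹⁰ − 2.473×10⁹ = 4.269×10¹⁰ K⁴.
1/ε₁ + 1/ε₂ − 1 = 1.316 + 1.235 − 1 = 1.550.
q = 5.67×10⁻⁸ × 4.269×10¹⁰ / 1.550.

q ≈ 1560 W/m²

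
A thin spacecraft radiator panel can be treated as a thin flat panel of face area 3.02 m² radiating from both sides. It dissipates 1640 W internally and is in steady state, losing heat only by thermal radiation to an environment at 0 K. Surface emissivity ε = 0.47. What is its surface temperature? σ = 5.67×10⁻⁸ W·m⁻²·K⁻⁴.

T ≈ 318 K

Steady state: internal power = radiated power, P = εσA T⁴.
Radiating area A = 2·3.02 = 6.040 m².
T⁴ = P/(εσA) = 1640/(0.47·5.67×10⁻⁸·6.040) = 1.019×10¹⁰ K⁴.
T = (1.019×10¹⁰)^(1/4).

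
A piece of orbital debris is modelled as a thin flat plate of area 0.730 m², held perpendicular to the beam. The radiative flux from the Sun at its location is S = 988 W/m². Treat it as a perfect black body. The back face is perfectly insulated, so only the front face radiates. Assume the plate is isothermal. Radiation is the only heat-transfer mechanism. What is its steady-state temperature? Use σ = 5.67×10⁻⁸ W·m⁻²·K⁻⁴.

T ≈ 363 K

At equilibrium, absorbed power = emitted power.
Absorbing cross-section = A = 0.7300 m²; emitting surface = A = 0.7300 m² (ratio 1).
S·A_cross = εσ·A_surf·T⁴  ⇒  T⁴ = S/(1σ).
T⁴ = 1.00·988/(1·5.67×10⁻⁸) = 1.743×10¹⁰ K⁴.
T = (1.743×10¹⁰)^(1/4).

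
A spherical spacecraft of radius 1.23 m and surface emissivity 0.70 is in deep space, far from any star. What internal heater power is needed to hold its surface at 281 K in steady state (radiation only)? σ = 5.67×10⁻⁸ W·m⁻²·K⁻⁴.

P ≈ 4700 W

P = εσ·4πr²·T⁴.
4πr² = 19.01 m²; T⁴ = 6.235×10⁹ K⁴.
P = 0.70·5.67×10⁻⁸·19.01·6.235×10⁹.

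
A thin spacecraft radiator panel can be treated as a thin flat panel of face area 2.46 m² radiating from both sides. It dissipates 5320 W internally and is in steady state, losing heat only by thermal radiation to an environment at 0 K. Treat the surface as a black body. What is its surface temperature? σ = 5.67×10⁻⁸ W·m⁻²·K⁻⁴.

Steady state: internal power = radiated power, P = εσA T⁴.
Radiating area A = 2·2.46 = 4.920 m².
T⁴ = P/(εσA) = 5320/(1.0·5.67×10⁻⁸·4.920) = 1.907×10¹⁰ K⁴.
T = (1.907×10¹⁰)^(1/4).

T ≈ 372 K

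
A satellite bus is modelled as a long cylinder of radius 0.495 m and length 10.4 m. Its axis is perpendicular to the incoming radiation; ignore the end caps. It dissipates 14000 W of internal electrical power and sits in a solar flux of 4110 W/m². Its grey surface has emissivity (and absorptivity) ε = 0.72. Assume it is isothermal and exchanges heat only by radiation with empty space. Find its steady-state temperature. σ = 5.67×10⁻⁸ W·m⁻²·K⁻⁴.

At steady state, absorbed solar power + internal power = radiated power.
Absorbed: α·S·A_cross = 0.72·4110·10.30 = 30470 W (cross-section 2rL).
Total input = 30470 + 14000 = 44470 W.
Radiated: εσ·A_surf·T⁴ with A_surf = 2πrL = 32.35 m².
T⁴ = 44470/(0.72·5.67×10⁻⁸·32.35) = 3.368×10¹⁰ K⁴.

T ≈ 428 K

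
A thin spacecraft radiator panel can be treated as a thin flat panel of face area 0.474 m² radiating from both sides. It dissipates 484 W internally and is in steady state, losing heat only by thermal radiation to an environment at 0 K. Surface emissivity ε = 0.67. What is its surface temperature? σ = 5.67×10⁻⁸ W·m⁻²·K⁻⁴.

T ≈ 340 K

Steady state: internal power = radiated power, P = εσA T⁴.
Radiating area A = 2·0.474 = 0.9480 m².
T⁴ = P/(εσA) = 484/(0.67·5.67×10⁻⁸·0.9480) = 1.344×10¹⁰ K⁴.
T = (1.344×10¹⁰)^(1/4).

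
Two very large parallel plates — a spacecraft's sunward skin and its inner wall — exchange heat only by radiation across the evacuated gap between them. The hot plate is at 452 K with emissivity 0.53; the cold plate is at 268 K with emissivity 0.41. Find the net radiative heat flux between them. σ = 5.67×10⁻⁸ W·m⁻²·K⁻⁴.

q ≈ 624 W/m²

For two infinite grey parallel plates, q = σ(T₁⁴ − T₂⁴)/(1/ε₁ + 1/ε₂ − 1).
T₁⁴ − T₂⁴ = 4.174×10¹⁰ − 5.159×10⁹ = 3.658×10¹⁰ K⁴.
1/ε₁ + 1/ε₂ − 1 = 1.887 + 2.439 − 1 = 3.326.
q = 5.67×10⁻⁸ × 3.658×10¹⁰ / 3.326.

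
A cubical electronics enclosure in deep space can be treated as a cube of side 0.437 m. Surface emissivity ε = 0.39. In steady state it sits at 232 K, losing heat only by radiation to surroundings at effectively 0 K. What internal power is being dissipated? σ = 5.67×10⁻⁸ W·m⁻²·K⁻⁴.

P ≈ 73.4 W

Steady state: P = εσA T⁴.
A = 6L² = 1.146 m²; T⁴ = (232)⁴ = 2.897×10⁹ K⁴.
P = 0.39 × 5.67×10⁻⁸ × 1.146 × 2.897×10⁹.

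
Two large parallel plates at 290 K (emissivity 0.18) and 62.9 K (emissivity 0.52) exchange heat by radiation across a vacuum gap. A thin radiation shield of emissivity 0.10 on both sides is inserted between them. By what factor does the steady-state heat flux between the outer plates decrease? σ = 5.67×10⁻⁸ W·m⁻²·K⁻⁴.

Without shield: q₀ = σΔ(T⁴)/(1/ε₁+1/ε₂−1) with denominator 6.479.
With shield the two gaps are in series; the resistances add: (1/ε₁+1/ε_s−1)+(1/ε_s+1/ε₂−1) = 14.56+10.92 = 25.48.
Heat-flux ratio q₀/q = 25.48/6.479.

factor ≈ 3.93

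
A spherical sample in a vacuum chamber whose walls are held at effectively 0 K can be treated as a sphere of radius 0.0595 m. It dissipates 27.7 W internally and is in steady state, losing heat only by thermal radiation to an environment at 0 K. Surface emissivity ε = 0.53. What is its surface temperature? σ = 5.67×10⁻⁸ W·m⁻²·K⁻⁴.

T ≈ 379 K

Steady state: internal power = radiated power, P = εσA T⁴.
Radiating area A = 4πr² = 0.04449 m².
T⁴ = P/(εσA) = 27.7/(0.53·5.67×10⁻⁸·0.04449) = 2.072×10¹⁰ K⁴.
T = (2.072×10¹⁰)^(1/4).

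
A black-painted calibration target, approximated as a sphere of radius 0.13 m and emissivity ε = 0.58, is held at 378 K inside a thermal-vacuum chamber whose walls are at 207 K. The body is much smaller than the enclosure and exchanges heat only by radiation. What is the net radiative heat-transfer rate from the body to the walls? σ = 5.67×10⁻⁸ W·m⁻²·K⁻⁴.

For a small grey body in a large enclosure: P_net = εσA(T_body⁴ − T_wall⁴).
A = 4πr² = 0.2124 m²; T_body⁴ − T_wall⁴ = 2.042×10¹⁰ − 1.836×10⁹ = 1.858×10¹⁰ K⁴.
|P_net| = 0.58·5.67×10⁻⁸·0.2124·1.858×10¹⁰.

P_net ≈ 130 W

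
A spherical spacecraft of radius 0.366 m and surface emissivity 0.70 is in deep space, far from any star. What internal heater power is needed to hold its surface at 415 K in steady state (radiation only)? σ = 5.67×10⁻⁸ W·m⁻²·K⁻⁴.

P ≈ 1980 W

P = εσ·4πr²·T⁴.
4πr² = 1.683 m²; T⁴ = 2.966×10¹⁰ K⁴.
P = 0.70·5.67×10⁻⁸·1.683·2.966×10¹⁰.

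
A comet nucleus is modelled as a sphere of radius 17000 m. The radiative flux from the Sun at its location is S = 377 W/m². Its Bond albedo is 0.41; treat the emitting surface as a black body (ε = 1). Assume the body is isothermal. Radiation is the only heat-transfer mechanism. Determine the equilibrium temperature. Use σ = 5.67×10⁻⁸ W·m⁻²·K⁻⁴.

T ≈ 177 K

At equilibrium, absorbed power = emitted power.
Absorbing cross-section = πr² = 9.079×10⁸ m²; emitting surface = 4πr² = 3.632×10⁹ m² (ratio 4).
(1−a)S·A_cross = εσ·A_surf·T⁴  ⇒  T⁴ = (1−a)S/(4σ).
T⁴ = 0.590·377/(4·5.67×10⁻⁸) = 9.807×10⁸ K⁴.
T = (9.807×10⁸)^(1/4).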